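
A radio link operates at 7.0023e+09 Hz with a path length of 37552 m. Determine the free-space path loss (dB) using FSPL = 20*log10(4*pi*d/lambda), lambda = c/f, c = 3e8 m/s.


lambda = c / f = 3.0000e+08 / 7.0023e+09 = 0.04284307 m
FSPL = 20 * log10(4*pi*37552/0.04284307) = 140.8 dB

140.8 dB


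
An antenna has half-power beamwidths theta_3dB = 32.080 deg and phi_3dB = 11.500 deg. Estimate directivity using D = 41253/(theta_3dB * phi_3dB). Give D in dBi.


D_linear = 41253 / (32.080 * 11.500) = 111.8210
D_dBi = 10 * log10(111.8210) = 20.49 dBi

20.49 dBi


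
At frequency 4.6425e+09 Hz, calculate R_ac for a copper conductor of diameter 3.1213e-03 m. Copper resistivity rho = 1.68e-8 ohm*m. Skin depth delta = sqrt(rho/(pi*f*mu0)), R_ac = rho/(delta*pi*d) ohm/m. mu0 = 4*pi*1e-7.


delta = sqrt(1.68e-8 / (pi * 4.6425e+09 * 4*pi*1e-7)) = 9.574119e-07 m
R_ac = 1.68e-8 / (9.574119e-07 * pi * 3.1213e-03) = 1.789 ohm/m

1.789 ohm/m


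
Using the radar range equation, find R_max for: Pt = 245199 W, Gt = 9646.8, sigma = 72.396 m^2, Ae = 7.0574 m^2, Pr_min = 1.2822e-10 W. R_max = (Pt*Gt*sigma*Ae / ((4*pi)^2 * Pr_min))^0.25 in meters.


R^4 = 245199*9646.8*72.396*7.0574 / ((4*pi)^2 * 1.2822e-10) = 5.968783e+19
R_max = 5.968783e+19^0.25 = 87896 m

87896 m


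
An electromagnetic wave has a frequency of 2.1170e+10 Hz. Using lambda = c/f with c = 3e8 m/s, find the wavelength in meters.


lambda = c / f = 3.0000e+08 / 2.1170e+10 = 0.01417 m

0.01417 m


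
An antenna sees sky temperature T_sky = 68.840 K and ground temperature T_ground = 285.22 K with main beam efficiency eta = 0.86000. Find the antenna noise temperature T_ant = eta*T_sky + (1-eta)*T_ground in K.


T_ant = 0.86000 * 68.840 + (1 - 0.86000) * 285.22 = 99.13 K

99.13 K


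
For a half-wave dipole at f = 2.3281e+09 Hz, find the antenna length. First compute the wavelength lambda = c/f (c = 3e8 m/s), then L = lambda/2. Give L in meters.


lambda = c / f = 3.0000e+08 / 2.3281e+09 = 0.1288604 m
L = lambda / 2 = 0.1288604 / 2 = 0.06443 m

0.06443 m


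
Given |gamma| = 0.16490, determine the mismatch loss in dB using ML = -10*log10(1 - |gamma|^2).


ML = -10 * log10(1 - 0.16490^2) = -10 * log10(0.97280799) = 0.1197 dB

0.1197 dB


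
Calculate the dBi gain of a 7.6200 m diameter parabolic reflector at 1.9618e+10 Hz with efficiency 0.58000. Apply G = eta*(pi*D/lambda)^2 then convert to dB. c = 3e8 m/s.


lambda = c / f = 3.0000e+08 / 1.9618e+10 = 0.01529208 m
G_linear = 0.58000 * (pi * 7.6200 / 0.01529208)^2 = 1.421362e+06
G_dBi = 10 * log10(1.421362e+06) = 61.53 dBi

61.53 dBi


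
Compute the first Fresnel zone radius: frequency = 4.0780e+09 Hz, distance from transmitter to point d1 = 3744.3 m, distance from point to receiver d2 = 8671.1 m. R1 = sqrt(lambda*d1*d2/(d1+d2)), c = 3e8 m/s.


lambda = c / f = 3.0000e+08 / 4.0780e+09 = 0.07356547 m
R1 = sqrt(0.07356547 * 3744.3 * 8671.1 / (3744.3 + 8671.1)) = 13.87 m

13.87 m


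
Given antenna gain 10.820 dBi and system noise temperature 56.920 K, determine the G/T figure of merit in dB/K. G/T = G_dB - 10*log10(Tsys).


G/T = 10.820 - 10*log10(56.920) = 10.820 - 17.55265 = -6.733 dB/K

-6.733 dB/K


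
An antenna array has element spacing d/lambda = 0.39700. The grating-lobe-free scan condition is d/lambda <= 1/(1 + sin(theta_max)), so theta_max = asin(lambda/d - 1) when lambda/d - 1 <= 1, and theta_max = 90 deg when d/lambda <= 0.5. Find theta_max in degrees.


lambda/d - 1 = 1/0.39700 - 1 = 1.518892 >= 1
d/lambda <= 0.5, so the array can scan to endfire without grating lobes: theta_max = 90 deg

90 deg


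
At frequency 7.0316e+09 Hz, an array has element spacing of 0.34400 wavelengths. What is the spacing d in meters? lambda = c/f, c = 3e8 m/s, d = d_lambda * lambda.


lambda = c / f = 3.0000e+08 / 7.0316e+09 = 0.04266454 m
d = 0.34400 * 0.04266454 = 0.01468 m

0.01468 m


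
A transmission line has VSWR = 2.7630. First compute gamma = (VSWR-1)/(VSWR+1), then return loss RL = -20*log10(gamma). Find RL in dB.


gamma = (2.7630 - 1) / (2.7630 + 1) = 0.4685092
RL = -20 * log10(0.4685092) = 6.586 dB

6.586 dB


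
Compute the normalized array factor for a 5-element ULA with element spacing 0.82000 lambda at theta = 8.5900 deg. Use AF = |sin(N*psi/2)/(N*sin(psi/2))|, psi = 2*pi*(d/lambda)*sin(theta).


psi = 2*pi*0.82000*sin(8.5900 deg) = 0.7695487 rad
AF = |sin(5*0.7695487/2) / (5*sin(0.7695487/2))| = 0.5000

0.5000


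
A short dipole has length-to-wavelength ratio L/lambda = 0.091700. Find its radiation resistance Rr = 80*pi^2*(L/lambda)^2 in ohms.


Rr = 80 * pi^2 * (0.091700)^2 = 80 * 9.869604 * 8.408890e-03 = 6.639 ohm

6.639 ohm


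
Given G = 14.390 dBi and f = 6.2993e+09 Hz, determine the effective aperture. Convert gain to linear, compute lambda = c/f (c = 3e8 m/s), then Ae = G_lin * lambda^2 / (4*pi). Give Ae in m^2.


lambda = c / f = 3.0000e+08 / 6.2993e+09 = 0.04762434 m
G_linear = 10^(14.390/10) = 27.47894
Ae = G_linear * lambda^2 / (4*pi) = 27.47894 * 0.04762434^2 / (4*pi) = 4.960e-03 m^2

4.960e-03 m^2


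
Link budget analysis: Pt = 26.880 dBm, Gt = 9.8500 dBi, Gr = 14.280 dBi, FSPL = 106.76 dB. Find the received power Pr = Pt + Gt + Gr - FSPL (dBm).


Pr = 26.880 + 9.8500 + 14.280 - 106.76 = -55.75 dBm

-55.75 dBm


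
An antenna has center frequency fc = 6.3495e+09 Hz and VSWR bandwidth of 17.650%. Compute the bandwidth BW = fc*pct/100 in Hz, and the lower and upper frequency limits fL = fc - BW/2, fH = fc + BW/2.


BW = 6.3495e+09 * 17.650/100 = 1.120687e+09 Hz
fL = 6.3495e+09 - 1.120687e+09/2 = 5.789e+09 Hz
fH = 6.3495e+09 + 1.120687e+09/2 = 6.910e+09 Hz

BW=1.121e+09 Hz, fL=5.789e+09 Hz, fH=6.910e+09 Hz


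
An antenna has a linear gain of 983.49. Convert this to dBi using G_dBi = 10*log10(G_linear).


G_dBi = 10 * log10(983.49) = 29.93 dBi

29.93 dBi


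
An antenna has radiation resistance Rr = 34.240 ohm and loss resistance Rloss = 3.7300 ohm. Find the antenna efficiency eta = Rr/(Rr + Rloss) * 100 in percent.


eta = 34.240 / (34.240 + 3.7300) * 100 = 90.18%

90.18%


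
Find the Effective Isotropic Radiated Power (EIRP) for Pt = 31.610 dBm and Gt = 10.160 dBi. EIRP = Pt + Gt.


EIRP = Pt + Gt = 31.610 + 10.160 = 41.77 dBm

41.77 dBm


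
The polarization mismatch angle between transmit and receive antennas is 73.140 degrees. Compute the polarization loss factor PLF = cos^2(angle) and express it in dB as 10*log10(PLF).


PLF_linear = cos^2(73.140 deg) = 0.08411980
PLF_dB = 10 * log10(0.08411980) = -10.75 dB

-10.75 dB


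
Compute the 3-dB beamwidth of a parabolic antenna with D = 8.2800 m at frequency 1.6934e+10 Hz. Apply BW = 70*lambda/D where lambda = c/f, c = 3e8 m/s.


lambda = c / f = 3.0000e+08 / 1.6934e+10 = 0.01771584 m
BW = 70 * 0.01771584 / 8.2800 = 0.1498 deg

0.1498 deg


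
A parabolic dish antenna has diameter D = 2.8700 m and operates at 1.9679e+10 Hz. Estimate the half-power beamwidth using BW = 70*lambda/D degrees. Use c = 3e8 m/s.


lambda = c / f = 3.0000e+08 / 1.9679e+10 = 0.01524468 m
BW = 70 * 0.01524468 / 2.8700 = 0.3718 deg

0.3718 deg


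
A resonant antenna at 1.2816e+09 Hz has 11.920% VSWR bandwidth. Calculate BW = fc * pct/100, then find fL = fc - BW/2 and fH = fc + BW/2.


BW = 1.2816e+09 * 11.920/100 = 1.527667e+08 Hz
fL = 1.2816e+09 - 1.527667e+08/2 = 1.205e+09 Hz
fH = 1.2816e+09 + 1.527667e+08/2 = 1.358e+09 Hz

BW=1.528e+08 Hz, fL=1.205e+09 Hz, fH=1.358e+09 Hz


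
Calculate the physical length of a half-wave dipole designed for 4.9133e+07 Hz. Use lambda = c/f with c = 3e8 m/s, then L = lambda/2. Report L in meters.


lambda = c / f = 3.0000e+08 / 4.9133e+07 = 6.105876 m
L = lambda / 2 = 6.105876 / 2 = 3.053 m

3.053 m


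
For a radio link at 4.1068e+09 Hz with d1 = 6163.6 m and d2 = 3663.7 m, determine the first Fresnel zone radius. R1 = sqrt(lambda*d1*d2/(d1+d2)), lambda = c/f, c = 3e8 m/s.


lambda = c / f = 3.0000e+08 / 4.1068e+09 = 0.07304958 m
R1 = sqrt(0.07304958 * 6163.6 * 3663.7 / (6163.6 + 3663.7)) = 12.96 m

12.96 m


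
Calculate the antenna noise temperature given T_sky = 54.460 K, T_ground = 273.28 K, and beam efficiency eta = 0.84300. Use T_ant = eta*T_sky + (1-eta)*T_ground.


T_ant = 0.84300 * 54.460 + (1 - 0.84300) * 273.28 = 88.81 K

88.81 K


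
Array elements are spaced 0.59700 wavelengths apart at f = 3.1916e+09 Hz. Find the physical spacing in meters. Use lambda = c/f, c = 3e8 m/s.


lambda = c / f = 3.0000e+08 / 3.1916e+09 = 0.09399674 m
d = 0.59700 * 0.09399674 = 0.05612 m

0.05612 m


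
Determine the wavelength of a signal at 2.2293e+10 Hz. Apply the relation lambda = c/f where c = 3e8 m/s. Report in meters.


lambda = c / f = 3.0000e+08 / 2.2293e+10 = 0.01346 m

0.01346 m


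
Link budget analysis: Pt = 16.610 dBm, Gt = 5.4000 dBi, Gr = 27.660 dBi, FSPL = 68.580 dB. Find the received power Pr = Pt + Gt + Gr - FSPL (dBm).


Pr = 16.610 + 5.4000 + 27.660 - 68.580 = -18.91 dBm

-18.91 dBm


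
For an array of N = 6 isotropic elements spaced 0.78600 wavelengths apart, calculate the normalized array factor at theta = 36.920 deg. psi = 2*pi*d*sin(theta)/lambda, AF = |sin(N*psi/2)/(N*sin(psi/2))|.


psi = 2*pi*0.78600*sin(36.920 deg) = 2.966604 rad
AF = |sin(6*2.966604/2) / (6*sin(2.966604/2))| = 0.08385

0.08385


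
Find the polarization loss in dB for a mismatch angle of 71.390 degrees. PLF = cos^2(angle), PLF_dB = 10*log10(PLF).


PLF_linear = cos^2(71.390 deg) = 0.1018406
PLF_dB = 10 * log10(0.1018406) = -9.921 dB

-9.921 dB


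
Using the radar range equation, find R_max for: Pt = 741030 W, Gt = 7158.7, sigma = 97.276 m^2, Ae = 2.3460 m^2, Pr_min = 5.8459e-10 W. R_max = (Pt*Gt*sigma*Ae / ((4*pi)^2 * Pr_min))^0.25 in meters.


R^4 = 741030*7158.7*97.276*2.3460 / ((4*pi)^2 * 5.8459e-10) = 1.311392e+19
R_max = 1.311392e+19^0.25 = 60177 m

60177 m


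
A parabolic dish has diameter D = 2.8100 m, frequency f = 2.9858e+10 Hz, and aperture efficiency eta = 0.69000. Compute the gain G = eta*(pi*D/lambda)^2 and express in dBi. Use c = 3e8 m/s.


lambda = c / f = 3.0000e+08 / 2.9858e+10 = 0.01004756 m
G_linear = 0.69000 * (pi * 2.8100 / 0.01004756)^2 = 532647.9
G_dBi = 10 * log10(532647.9) = 57.26 dBi

57.26 dBi


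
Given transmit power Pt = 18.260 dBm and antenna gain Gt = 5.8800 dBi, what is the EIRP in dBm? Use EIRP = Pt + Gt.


EIRP = Pt + Gt = 18.260 + 5.8800 = 24.14 dBm

24.14 dBm


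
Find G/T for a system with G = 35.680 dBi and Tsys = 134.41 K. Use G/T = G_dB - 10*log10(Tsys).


G/T = 35.680 - 10*log10(134.41) = 35.680 - 21.28432 = 14.40 dB/K

14.40 dB/K


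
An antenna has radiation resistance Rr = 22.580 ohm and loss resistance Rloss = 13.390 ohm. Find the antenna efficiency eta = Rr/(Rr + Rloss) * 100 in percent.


eta = 22.580 / (22.580 + 13.390) * 100 = 62.77%

62.77%


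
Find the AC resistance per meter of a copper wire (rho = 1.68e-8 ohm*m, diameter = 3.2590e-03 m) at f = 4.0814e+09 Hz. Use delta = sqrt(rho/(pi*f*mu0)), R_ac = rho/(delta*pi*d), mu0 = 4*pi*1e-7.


delta = sqrt(1.68e-8 / (pi * 4.0814e+09 * 4*pi*1e-7)) = 1.021105e-06 m
R_ac = 1.68e-8 / (1.021105e-06 * pi * 3.2590e-03) = 1.607 ohm/m

1.607 ohm/m


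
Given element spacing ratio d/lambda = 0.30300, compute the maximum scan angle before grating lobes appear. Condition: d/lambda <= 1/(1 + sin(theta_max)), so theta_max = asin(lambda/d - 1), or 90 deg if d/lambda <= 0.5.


lambda/d - 1 = 1/0.30300 - 1 = 2.300330 >= 1
d/lambda <= 0.5, so the array can scan to endfire without grating lobes: theta_max = 90 deg

90 deg


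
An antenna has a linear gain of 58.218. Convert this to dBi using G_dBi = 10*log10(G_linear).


G_dBi = 10 * log10(58.218) = 17.65 dBi

17.65 dBi


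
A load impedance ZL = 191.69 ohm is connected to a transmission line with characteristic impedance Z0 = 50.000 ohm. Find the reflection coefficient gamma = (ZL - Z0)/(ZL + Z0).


gamma = (191.69 - 50.000) / (191.69 + 50.000) = 0.5862

0.5862


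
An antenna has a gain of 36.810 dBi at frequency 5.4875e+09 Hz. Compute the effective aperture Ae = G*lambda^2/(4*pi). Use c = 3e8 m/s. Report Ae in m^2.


lambda = c / f = 3.0000e+08 / 5.4875e+09 = 0.05466970 m
G_linear = 10^(36.810/10) = 4797.334
Ae = G_linear * lambda^2 / (4*pi) = 4797.334 * 0.05466970^2 / (4*pi) = 1.141 m^2

1.141 m^2


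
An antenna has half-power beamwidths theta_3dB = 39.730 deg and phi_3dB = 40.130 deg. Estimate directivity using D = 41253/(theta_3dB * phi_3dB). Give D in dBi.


D_linear = 41253 / (39.730 * 40.130) = 25.87425
D_dBi = 10 * log10(25.87425) = 14.13 dBi

14.13 dBi


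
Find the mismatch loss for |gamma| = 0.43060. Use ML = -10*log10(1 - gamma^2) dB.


ML = -10 * log10(1 - 0.43060^2) = -10 * log10(0.81458364) = 0.8906 dB

0.8906 dB


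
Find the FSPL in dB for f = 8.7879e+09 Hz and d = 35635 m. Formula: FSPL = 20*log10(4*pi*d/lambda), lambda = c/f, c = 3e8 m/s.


lambda = c / f = 3.0000e+08 / 8.7879e+09 = 0.03413785 m
FSPL = 20 * log10(4*pi*35635/0.03413785) = 142.4 dB

142.4 dB


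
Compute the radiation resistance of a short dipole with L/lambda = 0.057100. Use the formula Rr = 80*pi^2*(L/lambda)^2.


Rr = 80 * pi^2 * (0.057100)^2 = 80 * 9.869604 * 3.260410e-03 = 2.574 ohm

2.574 ohm


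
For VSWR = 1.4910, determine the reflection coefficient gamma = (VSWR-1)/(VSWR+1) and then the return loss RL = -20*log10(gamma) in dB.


gamma = (1.4910 - 1) / (1.4910 + 1) = 0.1971096
RL = -20 * log10(0.1971096) = 14.11 dB

14.11 dB


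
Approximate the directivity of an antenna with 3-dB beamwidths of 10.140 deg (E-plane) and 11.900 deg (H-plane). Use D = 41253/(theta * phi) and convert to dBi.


D_linear = 41253 / (10.140 * 11.900) = 341.8776
D_dBi = 10 * log10(341.8776) = 25.34 dBi

25.34 dBi


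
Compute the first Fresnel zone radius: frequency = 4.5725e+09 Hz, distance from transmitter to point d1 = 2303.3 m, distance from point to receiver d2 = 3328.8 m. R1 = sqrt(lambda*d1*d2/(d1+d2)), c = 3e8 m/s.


lambda = c / f = 3.0000e+08 / 4.5725e+09 = 0.06560962 m
R1 = sqrt(0.06560962 * 2303.3 * 3328.8 / (2303.3 + 3328.8)) = 9.451 m

9.451 m


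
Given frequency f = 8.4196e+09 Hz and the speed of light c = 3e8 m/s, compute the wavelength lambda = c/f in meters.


lambda = c / f = 3.0000e+08 / 8.4196e+09 = 0.03563 m

0.03563 m


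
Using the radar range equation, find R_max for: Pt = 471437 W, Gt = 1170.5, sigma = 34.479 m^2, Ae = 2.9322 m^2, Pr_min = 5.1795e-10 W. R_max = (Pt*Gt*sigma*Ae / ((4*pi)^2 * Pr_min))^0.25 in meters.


R^4 = 471437*1170.5*34.479*2.9322 / ((4*pi)^2 * 5.1795e-10) = 6.820807e+17
R_max = 6.820807e+17^0.25 = 28738 m

28738 m


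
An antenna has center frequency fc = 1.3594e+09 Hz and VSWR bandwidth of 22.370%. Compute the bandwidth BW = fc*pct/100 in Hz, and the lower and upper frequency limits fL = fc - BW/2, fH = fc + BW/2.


BW = 1.3594e+09 * 22.370/100 = 3.040978e+08 Hz
fL = 1.3594e+09 - 3.040978e+08/2 = 1.207e+09 Hz
fH = 1.3594e+09 + 3.040978e+08/2 = 1.511e+09 Hz

BW=3.041e+08 Hz, fL=1.207e+09 Hz, fH=1.511e+09 Hz


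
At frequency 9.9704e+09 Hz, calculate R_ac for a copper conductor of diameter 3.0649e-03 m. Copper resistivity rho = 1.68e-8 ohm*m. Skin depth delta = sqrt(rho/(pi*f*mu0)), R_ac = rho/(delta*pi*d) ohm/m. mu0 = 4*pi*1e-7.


delta = sqrt(1.68e-8 / (pi * 9.9704e+09 * 4*pi*1e-7)) = 6.533088e-07 m
R_ac = 1.68e-8 / (6.533088e-07 * pi * 3.0649e-03) = 2.671 ohm/m

2.671 ohm/m


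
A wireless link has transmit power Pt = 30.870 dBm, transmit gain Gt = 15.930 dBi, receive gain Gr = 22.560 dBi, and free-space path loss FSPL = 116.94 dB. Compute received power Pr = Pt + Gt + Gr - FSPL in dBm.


Pr = 30.870 + 15.930 + 22.560 - 116.94 = -47.58 dBm

-47.58 dBm


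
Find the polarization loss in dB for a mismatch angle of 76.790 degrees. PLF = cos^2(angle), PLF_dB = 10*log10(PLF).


PLF_linear = cos^2(76.790 deg) = 0.05222175
PLF_dB = 10 * log10(0.05222175) = -12.82 dB

-12.82 dB


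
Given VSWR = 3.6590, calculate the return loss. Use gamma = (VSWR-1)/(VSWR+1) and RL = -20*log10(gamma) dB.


gamma = (3.6590 - 1) / (3.6590 + 1) = 0.5707233
RL = -20 * log10(0.5707233) = 4.871 dB

4.871 dB


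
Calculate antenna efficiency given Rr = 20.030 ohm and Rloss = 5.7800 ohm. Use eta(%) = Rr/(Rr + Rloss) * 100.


eta = 20.030 / (20.030 + 5.7800) * 100 = 77.61%

77.61%


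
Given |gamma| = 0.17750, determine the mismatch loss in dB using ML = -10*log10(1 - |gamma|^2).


ML = -10 * log10(1 - 0.17750^2) = -10 * log10(0.96849375) = 0.1390 dB

0.1390 dB


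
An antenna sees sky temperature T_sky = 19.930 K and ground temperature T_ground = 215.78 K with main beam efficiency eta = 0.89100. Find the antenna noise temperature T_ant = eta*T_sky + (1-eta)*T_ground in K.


T_ant = 0.89100 * 19.930 + (1 - 0.89100) * 215.78 = 41.28 K

41.28 K


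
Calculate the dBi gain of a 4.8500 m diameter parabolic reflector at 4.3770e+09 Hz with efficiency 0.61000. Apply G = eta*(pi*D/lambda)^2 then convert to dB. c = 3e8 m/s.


lambda = c / f = 3.0000e+08 / 4.3770e+09 = 0.06854010 m
G_linear = 0.61000 * (pi * 4.8500 / 0.06854010)^2 = 30145.58
G_dBi = 10 * log10(30145.58) = 44.79 dBi

44.79 dBi


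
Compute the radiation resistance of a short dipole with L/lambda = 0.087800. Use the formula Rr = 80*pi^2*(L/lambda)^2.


Rr = 80 * pi^2 * (0.087800)^2 = 80 * 9.869604 * 7.708840e-03 = 6.087 ohm

6.087 ohm


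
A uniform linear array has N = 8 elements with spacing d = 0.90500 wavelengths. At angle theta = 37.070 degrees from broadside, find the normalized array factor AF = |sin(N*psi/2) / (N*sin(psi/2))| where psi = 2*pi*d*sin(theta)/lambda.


psi = 2*pi*0.90500*sin(37.070 deg) = 3.427636 rad
AF = |sin(8*3.427636/2) / (8*sin(3.427636/2))| = 0.1150

0.1150


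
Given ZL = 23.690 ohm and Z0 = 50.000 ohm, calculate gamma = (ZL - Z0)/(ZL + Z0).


gamma = (23.690 - 50.000) / (23.690 + 50.000) = -0.3570

-0.3570


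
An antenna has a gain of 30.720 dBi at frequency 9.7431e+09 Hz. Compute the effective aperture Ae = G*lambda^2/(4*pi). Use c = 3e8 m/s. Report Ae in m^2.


lambda = c / f = 3.0000e+08 / 9.7431e+09 = 0.03079102 m
G_linear = 10^(30.720/10) = 1180.321
Ae = G_linear * lambda^2 / (4*pi) = 1180.321 * 0.03079102^2 / (4*pi) = 0.08905 m^2

0.08905 m^2


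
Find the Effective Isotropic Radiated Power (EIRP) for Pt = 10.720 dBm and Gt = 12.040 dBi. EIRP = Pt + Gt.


EIRP = Pt + Gt = 10.720 + 12.040 = 22.76 dBm

22.76 dBm


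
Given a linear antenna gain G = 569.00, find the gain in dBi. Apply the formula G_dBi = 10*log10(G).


G_dBi = 10 * log10(569.00) = 27.55 dBi

27.55 dBi


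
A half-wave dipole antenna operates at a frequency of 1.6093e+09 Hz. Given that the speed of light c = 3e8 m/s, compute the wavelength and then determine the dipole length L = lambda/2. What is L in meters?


lambda = c / f = 3.0000e+08 / 1.6093e+09 = 0.1864165 m
L = lambda / 2 = 0.1864165 / 2 = 0.09321 m

0.09321 m


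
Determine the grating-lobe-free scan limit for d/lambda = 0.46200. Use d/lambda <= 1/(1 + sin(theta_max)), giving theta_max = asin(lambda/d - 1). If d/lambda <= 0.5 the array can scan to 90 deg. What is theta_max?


lambda/d - 1 = 1/0.46200 - 1 = 1.164502 >= 1
d/lambda <= 0.5, so the array can scan to endfire without grating lobes: theta_max = 90 deg

90 deg


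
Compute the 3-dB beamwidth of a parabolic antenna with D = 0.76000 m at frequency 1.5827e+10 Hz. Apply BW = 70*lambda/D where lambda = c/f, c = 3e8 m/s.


lambda = c / f = 3.0000e+08 / 1.5827e+10 = 0.01895495 m
BW = 70 * 0.01895495 / 0.76000 = 1.746 deg

1.746 deg


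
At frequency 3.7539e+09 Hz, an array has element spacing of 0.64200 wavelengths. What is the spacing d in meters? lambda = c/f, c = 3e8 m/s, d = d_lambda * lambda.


lambda = c / f = 3.0000e+08 / 3.7539e+09 = 0.07991689 m
d = 0.64200 * 0.07991689 = 0.05131 m

0.05131 m


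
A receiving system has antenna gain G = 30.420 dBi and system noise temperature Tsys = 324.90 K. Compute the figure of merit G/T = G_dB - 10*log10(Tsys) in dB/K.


G/T = 30.420 - 10*log10(324.90) = 30.420 - 25.11750 = 5.303 dB/K

5.303 dB/K


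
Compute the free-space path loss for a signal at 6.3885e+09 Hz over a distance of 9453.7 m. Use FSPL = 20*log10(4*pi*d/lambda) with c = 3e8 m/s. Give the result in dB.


lambda = c / f = 3.0000e+08 / 6.3885e+09 = 0.04695938 m
FSPL = 20 * log10(4*pi*9453.7/0.04695938) = 128.1 dB

128.1 dB


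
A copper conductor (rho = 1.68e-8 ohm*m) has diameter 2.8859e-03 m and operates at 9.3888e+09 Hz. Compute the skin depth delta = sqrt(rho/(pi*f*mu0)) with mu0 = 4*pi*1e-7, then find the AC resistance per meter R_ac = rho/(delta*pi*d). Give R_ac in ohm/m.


delta = sqrt(1.68e-8 / (pi * 9.3888e+09 * 4*pi*1e-7)) = 6.732397e-07 m
R_ac = 1.68e-8 / (6.732397e-07 * pi * 2.8859e-03) = 2.752 ohm/m

2.752 ohm/m


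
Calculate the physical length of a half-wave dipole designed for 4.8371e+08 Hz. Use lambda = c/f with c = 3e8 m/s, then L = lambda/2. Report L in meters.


lambda = c / f = 3.0000e+08 / 4.8371e+08 = 0.6202063 m
L = lambda / 2 = 0.6202063 / 2 = 0.3101 m

0.3101 m


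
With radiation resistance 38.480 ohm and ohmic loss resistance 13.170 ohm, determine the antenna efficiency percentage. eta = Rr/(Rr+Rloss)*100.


eta = 38.480 / (38.480 + 13.170) * 100 = 74.50%

74.50%


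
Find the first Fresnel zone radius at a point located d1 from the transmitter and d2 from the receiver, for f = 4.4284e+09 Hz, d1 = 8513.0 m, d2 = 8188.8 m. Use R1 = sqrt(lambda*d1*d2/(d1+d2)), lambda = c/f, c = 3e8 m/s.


lambda = c / f = 3.0000e+08 / 4.4284e+09 = 0.06774456 m
R1 = sqrt(0.06774456 * 8513.0 * 8188.8 / (8513.0 + 8188.8)) = 16.82 m

16.82 m


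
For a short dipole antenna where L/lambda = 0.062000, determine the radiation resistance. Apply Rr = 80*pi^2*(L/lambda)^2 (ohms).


Rr = 80 * pi^2 * (0.062000)^2 = 80 * 9.869604 * 3.844000e-03 = 3.035 ohm

3.035 ohm


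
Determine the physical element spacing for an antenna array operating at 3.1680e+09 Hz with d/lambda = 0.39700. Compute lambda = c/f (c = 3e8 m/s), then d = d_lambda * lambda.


lambda = c / f = 3.0000e+08 / 3.1680e+09 = 0.09469697 m
d = 0.39700 * 0.09469697 = 0.03759 m

0.03759 m


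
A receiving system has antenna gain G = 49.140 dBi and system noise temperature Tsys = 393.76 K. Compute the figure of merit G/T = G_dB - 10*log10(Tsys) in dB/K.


G/T = 49.140 - 10*log10(393.76) = 49.140 - 25.95232 = 23.19 dB/K

23.19 dB/K


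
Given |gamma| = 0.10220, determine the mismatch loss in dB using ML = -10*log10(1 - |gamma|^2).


ML = -10 * log10(1 - 0.10220^2) = -10 * log10(0.98955516) = 0.04560 dB

0.04560 dB


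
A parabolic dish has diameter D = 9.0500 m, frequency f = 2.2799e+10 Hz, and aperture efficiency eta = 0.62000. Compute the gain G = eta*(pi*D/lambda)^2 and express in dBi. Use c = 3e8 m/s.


lambda = c / f = 3.0000e+08 / 2.2799e+10 = 0.01315847 m
G_linear = 0.62000 * (pi * 9.0500 / 0.01315847)^2 = 2.894528e+06
G_dBi = 10 * log10(2.894528e+06) = 64.62 dBi

64.62 dBi


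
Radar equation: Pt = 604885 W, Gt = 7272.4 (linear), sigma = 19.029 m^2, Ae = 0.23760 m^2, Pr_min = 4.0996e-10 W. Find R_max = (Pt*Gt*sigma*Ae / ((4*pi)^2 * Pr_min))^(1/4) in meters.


R^4 = 604885*7272.4*19.029*0.23760 / ((4*pi)^2 * 4.0996e-10) = 3.072216e+17
R_max = 3.072216e+17^0.25 = 23543 m

23543 m


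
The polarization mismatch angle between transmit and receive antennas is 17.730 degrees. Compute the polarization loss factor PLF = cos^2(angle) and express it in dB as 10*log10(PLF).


PLF_linear = cos^2(17.730 deg) = 0.9072604
PLF_dB = 10 * log10(0.9072604) = -0.4227 dB

-0.4227 dB


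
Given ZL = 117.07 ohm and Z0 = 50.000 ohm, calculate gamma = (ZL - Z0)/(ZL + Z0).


gamma = (117.07 - 50.000) / (117.07 + 50.000) = 0.4014

0.4014


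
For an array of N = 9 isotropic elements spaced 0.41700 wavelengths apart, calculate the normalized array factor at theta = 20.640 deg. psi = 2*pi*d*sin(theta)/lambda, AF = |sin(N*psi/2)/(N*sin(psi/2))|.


psi = 2*pi*0.41700*sin(20.640 deg) = 0.9235682 rad
AF = |sin(9*0.9235682/2) / (9*sin(0.9235682/2))| = 0.2118

0.2118


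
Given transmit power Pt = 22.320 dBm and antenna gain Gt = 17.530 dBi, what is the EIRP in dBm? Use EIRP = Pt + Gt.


EIRP = Pt + Gt = 22.320 + 17.530 = 39.85 dBm

39.85 dBm


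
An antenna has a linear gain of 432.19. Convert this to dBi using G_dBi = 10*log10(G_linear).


G_dBi = 10 * log10(432.19) = 26.36 dBi

26.36 dBi


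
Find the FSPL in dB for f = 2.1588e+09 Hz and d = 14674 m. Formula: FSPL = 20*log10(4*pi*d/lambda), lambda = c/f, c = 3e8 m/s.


lambda = c / f = 3.0000e+08 / 2.1588e+09 = 0.1389661 m
FSPL = 20 * log10(4*pi*14674/0.1389661) = 122.5 dB

122.5 dB


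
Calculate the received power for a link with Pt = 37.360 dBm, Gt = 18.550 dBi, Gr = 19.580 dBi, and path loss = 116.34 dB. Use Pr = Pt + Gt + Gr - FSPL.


Pr = 37.360 + 18.550 + 19.580 - 116.34 = -40.85 dBm

-40.85 dBm


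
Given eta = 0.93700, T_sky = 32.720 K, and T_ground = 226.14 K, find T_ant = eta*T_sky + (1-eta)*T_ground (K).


T_ant = 0.93700 * 32.720 + (1 - 0.93700) * 226.14 = 44.91 K

44.91 K


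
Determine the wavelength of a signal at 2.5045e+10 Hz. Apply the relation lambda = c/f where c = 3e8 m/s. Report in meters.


lambda = c / f = 3.0000e+08 / 2.5045e+10 = 0.01198 m

0.01198 m


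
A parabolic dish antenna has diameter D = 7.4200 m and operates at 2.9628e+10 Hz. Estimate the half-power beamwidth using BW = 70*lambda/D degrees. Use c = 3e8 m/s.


lambda = c / f = 3.0000e+08 / 2.9628e+10 = 0.01012556 m
BW = 70 * 0.01012556 / 7.4200 = 0.09552 deg

0.09552 deg


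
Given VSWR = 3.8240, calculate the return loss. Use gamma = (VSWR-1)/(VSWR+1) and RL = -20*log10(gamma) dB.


gamma = (3.8240 - 1) / (3.8240 + 1) = 0.5854063
RL = -20 * log10(0.5854063) = 4.651 dB

4.651 dB


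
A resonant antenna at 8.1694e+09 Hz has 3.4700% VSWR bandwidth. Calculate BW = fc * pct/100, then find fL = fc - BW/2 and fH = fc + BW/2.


BW = 8.1694e+09 * 3.4700/100 = 2.834782e+08 Hz
fL = 8.1694e+09 - 2.834782e+08/2 = 8.028e+09 Hz
fH = 8.1694e+09 + 2.834782e+08/2 = 8.311e+09 Hz

BW=2.835e+08 Hz, fL=8.028e+09 Hz, fH=8.311e+09 Hz


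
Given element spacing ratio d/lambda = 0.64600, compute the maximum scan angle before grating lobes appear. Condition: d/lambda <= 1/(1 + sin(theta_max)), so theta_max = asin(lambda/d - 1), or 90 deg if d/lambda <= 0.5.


lambda/d - 1 = 1/0.64600 - 1 = 0.5479876
theta_max = asin(0.5479876) = 33.23 deg

33.23 deg


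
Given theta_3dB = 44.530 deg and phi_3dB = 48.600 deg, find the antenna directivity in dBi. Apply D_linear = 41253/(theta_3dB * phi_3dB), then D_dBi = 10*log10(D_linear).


D_linear = 41253 / (44.530 * 48.600) = 19.06192
D_dBi = 10 * log10(19.06192) = 12.80 dBi

12.80 dBi


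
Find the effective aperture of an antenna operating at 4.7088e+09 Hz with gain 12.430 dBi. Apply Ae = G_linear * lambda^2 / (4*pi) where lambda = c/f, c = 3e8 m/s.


lambda = c / f = 3.0000e+08 / 4.7088e+09 = 0.06371050 m
G_linear = 10^(12.430/10) = 17.49847
Ae = G_linear * lambda^2 / (4*pi) = 17.49847 * 0.06371050^2 / (4*pi) = 5.652e-03 m^2

5.652e-03 m^2


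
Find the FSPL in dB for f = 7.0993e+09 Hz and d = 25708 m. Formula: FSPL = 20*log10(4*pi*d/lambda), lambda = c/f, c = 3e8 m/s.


lambda = c / f = 3.0000e+08 / 7.0993e+09 = 0.04225769 m
FSPL = 20 * log10(4*pi*25708/0.04225769) = 137.7 dB

137.7 dB


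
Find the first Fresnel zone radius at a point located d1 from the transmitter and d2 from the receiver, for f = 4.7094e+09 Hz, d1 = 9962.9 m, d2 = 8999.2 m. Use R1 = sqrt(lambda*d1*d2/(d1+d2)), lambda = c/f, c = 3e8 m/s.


lambda = c / f = 3.0000e+08 / 4.7094e+09 = 0.06370238 m
R1 = sqrt(0.06370238 * 9962.9 * 8999.2 / (9962.9 + 8999.2)) = 17.36 m

17.36 m


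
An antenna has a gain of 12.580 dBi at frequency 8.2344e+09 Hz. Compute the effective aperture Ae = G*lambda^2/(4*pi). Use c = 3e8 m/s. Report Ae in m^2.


lambda = c / f = 3.0000e+08 / 8.2344e+09 = 0.03643253 m
G_linear = 10^(12.580/10) = 18.11340
Ae = G_linear * lambda^2 / (4*pi) = 18.11340 * 0.03643253^2 / (4*pi) = 1.913e-03 m^2

1.913e-03 m^2


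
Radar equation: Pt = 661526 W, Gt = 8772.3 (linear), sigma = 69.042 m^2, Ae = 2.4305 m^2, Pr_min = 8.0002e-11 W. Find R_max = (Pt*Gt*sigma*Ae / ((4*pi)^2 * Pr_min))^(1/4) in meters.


R^4 = 661526*8772.3*69.042*2.4305 / ((4*pi)^2 * 8.0002e-11) = 7.708126e+19
R_max = 7.708126e+19^0.25 = 93699 m

93699 m


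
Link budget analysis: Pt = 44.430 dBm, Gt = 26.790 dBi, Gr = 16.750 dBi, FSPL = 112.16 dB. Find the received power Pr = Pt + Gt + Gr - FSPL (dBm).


Pr = 44.430 + 26.790 + 16.750 - 112.16 = -24.19 dBm

-24.19 dBm


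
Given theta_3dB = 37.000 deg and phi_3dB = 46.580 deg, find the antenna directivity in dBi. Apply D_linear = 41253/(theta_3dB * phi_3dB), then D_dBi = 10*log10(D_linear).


D_linear = 41253 / (37.000 * 46.580) = 23.93615
D_dBi = 10 * log10(23.93615) = 13.79 dBi

13.79 dBi


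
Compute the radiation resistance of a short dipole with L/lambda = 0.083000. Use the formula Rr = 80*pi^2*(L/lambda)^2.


Rr = 80 * pi^2 * (0.083000)^2 = 80 * 9.869604 * 6.889000e-03 = 5.439 ohm

5.439 ohm


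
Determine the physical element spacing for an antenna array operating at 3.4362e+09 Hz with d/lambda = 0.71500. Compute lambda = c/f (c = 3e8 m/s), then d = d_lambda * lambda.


lambda = c / f = 3.0000e+08 / 3.4362e+09 = 0.08730574 m
d = 0.71500 * 0.08730574 = 0.06242 m

0.06242 m


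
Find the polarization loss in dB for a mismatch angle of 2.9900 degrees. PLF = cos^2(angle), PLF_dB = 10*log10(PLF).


PLF_linear = cos^2(2.9900 deg) = 0.9972792
PLF_dB = 10 * log10(0.9972792) = -0.01183 dB

-0.01183 dB


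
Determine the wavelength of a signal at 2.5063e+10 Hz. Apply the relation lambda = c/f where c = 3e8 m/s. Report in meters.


lambda = c / f = 3.0000e+08 / 2.5063e+10 = 0.01197 m

0.01197 m


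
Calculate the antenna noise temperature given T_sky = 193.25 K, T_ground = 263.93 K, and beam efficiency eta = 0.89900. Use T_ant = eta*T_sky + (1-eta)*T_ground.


T_ant = 0.89900 * 193.25 + (1 - 0.89900) * 263.93 = 200.4 K

200.4 K


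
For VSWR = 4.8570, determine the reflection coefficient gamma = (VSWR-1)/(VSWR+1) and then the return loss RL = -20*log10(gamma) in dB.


gamma = (4.8570 - 1) / (4.8570 + 1) = 0.6585283
RL = -20 * log10(0.6585283) = 3.629 dB

3.629 dB


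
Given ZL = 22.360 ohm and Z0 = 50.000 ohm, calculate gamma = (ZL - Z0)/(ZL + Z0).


gamma = (22.360 - 50.000) / (22.360 + 50.000) = -0.3820

-0.3820


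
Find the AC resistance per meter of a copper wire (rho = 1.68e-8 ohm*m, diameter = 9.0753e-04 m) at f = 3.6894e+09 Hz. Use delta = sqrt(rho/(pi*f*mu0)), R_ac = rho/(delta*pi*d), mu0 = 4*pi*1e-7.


delta = sqrt(1.68e-8 / (pi * 3.6894e+09 * 4*pi*1e-7)) = 1.073982e-06 m
R_ac = 1.68e-8 / (1.073982e-06 * pi * 9.0753e-04) = 5.487 ohm/m

5.487 ohm/m


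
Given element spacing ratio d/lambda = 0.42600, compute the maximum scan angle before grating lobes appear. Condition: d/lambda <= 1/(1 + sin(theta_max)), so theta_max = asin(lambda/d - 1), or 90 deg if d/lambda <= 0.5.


lambda/d - 1 = 1/0.42600 - 1 = 1.347418 >= 1
d/lambda <= 0.5, so the array can scan to endfire without grating lobes: theta_max = 90 deg

90 deg


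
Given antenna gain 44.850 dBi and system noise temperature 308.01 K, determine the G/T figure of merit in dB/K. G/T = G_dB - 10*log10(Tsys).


G/T = 44.850 - 10*log10(308.01) = 44.850 - 24.88565 = 19.96 dB/K

19.96 dB/K


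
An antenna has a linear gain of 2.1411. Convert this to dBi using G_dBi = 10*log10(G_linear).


G_dBi = 10 * log10(2.1411) = 3.306 dBi

3.306 dBi


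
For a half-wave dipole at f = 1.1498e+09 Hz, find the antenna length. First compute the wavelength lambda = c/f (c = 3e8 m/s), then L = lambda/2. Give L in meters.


lambda = c / f = 3.0000e+08 / 1.1498e+09 = 0.2609149 m
L = lambda / 2 = 0.2609149 / 2 = 0.1305 m

0.1305 m


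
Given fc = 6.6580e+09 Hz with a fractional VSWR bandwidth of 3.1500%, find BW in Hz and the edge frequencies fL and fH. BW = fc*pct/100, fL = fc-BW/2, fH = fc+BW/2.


BW = 6.6580e+09 * 3.1500/100 = 2.097270e+08 Hz
fL = 6.6580e+09 - 2.097270e+08/2 = 6.553e+09 Hz
fH = 6.6580e+09 + 2.097270e+08/2 = 6.763e+09 Hz

BW=2.097e+08 Hz, fL=6.553e+09 Hz, fH=6.763e+09 Hz


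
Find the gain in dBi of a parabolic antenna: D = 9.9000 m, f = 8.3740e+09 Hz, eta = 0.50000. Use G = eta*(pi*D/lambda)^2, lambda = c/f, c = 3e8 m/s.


lambda = c / f = 3.0000e+08 / 8.3740e+09 = 0.03582517 m
G_linear = 0.50000 * (pi * 9.9000 / 0.03582517)^2 = 376845.7
G_dBi = 10 * log10(376845.7) = 55.76 dBi

55.76 dBi


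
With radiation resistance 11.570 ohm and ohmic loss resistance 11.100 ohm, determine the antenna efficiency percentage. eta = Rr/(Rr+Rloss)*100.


eta = 11.570 / (11.570 + 11.100) * 100 = 51.04%

51.04%


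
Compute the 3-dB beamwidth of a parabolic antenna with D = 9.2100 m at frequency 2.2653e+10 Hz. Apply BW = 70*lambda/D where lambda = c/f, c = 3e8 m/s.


lambda = c / f = 3.0000e+08 / 2.2653e+10 = 0.01324328 m
BW = 70 * 0.01324328 / 9.2100 = 0.1007 deg

0.1007 deg


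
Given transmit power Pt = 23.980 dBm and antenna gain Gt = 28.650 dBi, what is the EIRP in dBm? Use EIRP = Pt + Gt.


EIRP = Pt + Gt = 23.980 + 28.650 = 52.63 dBm

52.63 dBm


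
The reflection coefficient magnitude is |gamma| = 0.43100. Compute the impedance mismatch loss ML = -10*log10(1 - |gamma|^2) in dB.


ML = -10 * log10(1 - 0.43100^2) = -10 * log10(0.814239) = 0.8925 dB

0.8925 dB


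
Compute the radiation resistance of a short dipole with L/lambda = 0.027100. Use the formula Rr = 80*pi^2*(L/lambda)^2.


Rr = 80 * pi^2 * (0.027100)^2 = 80 * 9.869604 * 7.344100e-04 = 0.5799 ohm

0.5799 ohm


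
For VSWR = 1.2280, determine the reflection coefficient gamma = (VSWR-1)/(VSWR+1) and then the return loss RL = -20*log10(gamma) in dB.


gamma = (1.2280 - 1) / (1.2280 + 1) = 0.1023339
RL = -20 * log10(0.1023339) = 19.80 dB

19.80 dB


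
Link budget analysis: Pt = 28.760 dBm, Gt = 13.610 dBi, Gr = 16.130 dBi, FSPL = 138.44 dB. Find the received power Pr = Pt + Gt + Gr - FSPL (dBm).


Pr = 28.760 + 13.610 + 16.130 - 138.44 = -79.94 dBm

-79.94 dBm


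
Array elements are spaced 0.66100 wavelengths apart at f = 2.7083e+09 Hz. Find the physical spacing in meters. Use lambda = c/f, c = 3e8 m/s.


lambda = c / f = 3.0000e+08 / 2.7083e+09 = 0.1107706 m
d = 0.66100 * 0.1107706 = 0.07322 m

0.07322 m


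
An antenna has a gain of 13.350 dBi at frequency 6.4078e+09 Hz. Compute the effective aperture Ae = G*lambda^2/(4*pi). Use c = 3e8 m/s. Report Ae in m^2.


lambda = c / f = 3.0000e+08 / 6.4078e+09 = 0.04681794 m
G_linear = 10^(13.350/10) = 21.62719
Ae = G_linear * lambda^2 / (4*pi) = 21.62719 * 0.04681794^2 / (4*pi) = 3.772e-03 m^2

3.772e-03 m^2


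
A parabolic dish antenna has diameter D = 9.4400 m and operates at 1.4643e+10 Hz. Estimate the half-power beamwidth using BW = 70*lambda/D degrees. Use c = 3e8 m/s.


lambda = c / f = 3.0000e+08 / 1.4643e+10 = 0.02048760 m
BW = 70 * 0.02048760 / 9.4400 = 0.1519 deg

0.1519 deg


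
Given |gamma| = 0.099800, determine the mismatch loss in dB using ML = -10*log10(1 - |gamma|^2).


ML = -10 * log10(1 - 0.099800^2) = -10 * log10(0.99003996) = 0.04347 dB

0.04347 dB


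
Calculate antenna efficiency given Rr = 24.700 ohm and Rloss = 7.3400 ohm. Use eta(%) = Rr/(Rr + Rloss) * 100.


eta = 24.700 / (24.700 + 7.3400) * 100 = 77.09%

77.09%


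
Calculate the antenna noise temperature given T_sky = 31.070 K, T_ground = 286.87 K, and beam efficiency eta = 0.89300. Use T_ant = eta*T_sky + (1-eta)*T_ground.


T_ant = 0.89300 * 31.070 + (1 - 0.89300) * 286.87 = 58.44 K

58.44 K


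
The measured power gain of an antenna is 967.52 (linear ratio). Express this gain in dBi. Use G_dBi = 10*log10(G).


G_dBi = 10 * log10(967.52) = 29.86 dBi

29.86 dBi


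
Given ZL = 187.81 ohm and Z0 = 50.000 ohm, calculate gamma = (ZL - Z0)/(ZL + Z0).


gamma = (187.81 - 50.000) / (187.81 + 50.000) = 0.5795

0.5795


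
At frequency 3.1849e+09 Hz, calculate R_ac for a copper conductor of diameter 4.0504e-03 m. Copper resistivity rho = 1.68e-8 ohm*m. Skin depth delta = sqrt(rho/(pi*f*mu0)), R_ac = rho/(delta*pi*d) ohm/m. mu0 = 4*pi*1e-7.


delta = sqrt(1.68e-8 / (pi * 3.1849e+09 * 4*pi*1e-7)) = 1.155918e-06 m
R_ac = 1.68e-8 / (1.155918e-06 * pi * 4.0504e-03) = 1.142 ohm/m

1.142 ohm/m


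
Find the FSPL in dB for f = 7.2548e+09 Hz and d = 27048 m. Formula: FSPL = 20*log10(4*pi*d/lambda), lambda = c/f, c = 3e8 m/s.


lambda = c / f = 3.0000e+08 / 7.2548e+09 = 0.04135193 m
FSPL = 20 * log10(4*pi*27048/0.04135193) = 138.3 dB

138.3 dB


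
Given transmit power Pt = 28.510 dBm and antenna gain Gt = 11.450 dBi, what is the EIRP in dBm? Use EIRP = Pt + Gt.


EIRP = Pt + Gt = 28.510 + 11.450 = 39.96 dBm

39.96 dBm


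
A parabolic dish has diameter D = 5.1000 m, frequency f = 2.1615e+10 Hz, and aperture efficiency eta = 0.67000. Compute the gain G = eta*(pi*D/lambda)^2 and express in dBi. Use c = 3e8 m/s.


lambda = c / f = 3.0000e+08 / 2.1615e+10 = 0.01387925 m
G_linear = 0.67000 * (pi * 5.1000 / 0.01387925)^2 = 892859.0
G_dBi = 10 * log10(892859.0) = 59.51 dBi

59.51 dBi


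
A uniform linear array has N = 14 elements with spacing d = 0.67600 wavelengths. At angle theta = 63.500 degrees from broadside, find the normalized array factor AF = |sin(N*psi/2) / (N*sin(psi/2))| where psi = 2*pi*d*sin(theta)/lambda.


psi = 2*pi*0.67600*sin(63.500 deg) = 3.801174 rad
AF = |sin(14*3.801174/2) / (14*sin(3.801174/2))| = 0.07515

0.07515


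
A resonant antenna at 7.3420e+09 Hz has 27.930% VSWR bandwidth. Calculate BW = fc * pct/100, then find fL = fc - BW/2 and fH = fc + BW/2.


BW = 7.3420e+09 * 27.930/100 = 2.050621e+09 Hz
fL = 7.3420e+09 - 2.050621e+09/2 = 6.317e+09 Hz
fH = 7.3420e+09 + 2.050621e+09/2 = 8.367e+09 Hz

BW=2.051e+09 Hz, fL=6.317e+09 Hz, fH=8.367e+09 Hz


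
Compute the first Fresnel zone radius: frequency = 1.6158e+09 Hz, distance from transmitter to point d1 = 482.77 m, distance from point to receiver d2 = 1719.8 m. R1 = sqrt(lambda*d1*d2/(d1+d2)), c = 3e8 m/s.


lambda = c / f = 3.0000e+08 / 1.6158e+09 = 0.1856665 m
R1 = sqrt(0.1856665 * 482.77 * 1719.8 / (482.77 + 1719.8)) = 8.366 m

8.366 m


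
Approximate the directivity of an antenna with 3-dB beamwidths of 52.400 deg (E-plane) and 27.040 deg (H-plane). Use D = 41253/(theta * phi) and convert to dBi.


D_linear = 41253 / (52.400 * 27.040) = 29.11505
D_dBi = 10 * log10(29.11505) = 14.64 dBi

14.64 dBi


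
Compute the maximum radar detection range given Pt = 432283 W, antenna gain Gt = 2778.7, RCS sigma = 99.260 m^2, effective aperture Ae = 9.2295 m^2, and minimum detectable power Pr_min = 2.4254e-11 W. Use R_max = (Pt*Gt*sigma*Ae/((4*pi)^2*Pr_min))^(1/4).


R^4 = 432283*2778.7*99.260*9.2295 / ((4*pi)^2 * 2.4254e-11) = 2.873156e+20
R_max = 2.873156e+20^0.25 = 130194 m

130194 m


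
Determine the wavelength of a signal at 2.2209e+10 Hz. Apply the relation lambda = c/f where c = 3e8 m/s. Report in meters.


lambda = c / f = 3.0000e+08 / 2.2209e+10 = 0.01351 m

0.01351 m


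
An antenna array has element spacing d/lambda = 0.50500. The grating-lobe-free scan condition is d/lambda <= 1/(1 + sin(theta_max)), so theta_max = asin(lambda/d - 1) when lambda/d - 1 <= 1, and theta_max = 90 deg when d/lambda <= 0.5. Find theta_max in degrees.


lambda/d - 1 = 1/0.50500 - 1 = 0.9801980
theta_max = asin(0.9801980) = 78.58 deg

78.58 deg


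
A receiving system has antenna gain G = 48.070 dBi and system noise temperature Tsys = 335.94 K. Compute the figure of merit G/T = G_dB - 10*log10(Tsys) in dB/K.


G/T = 48.070 - 10*log10(335.94) = 48.070 - 25.26262 = 22.81 dB/K

22.81 dB/K
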